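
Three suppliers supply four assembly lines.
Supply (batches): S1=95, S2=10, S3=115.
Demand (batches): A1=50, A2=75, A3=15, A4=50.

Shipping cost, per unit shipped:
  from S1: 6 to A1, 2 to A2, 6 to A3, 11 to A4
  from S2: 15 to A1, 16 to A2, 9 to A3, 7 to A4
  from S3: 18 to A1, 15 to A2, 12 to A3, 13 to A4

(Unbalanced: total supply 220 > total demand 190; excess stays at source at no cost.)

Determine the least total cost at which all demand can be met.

Optimal allocation:
  S1→A1: 20 batches
  S1→A2: 75 batches
  S2→A4: 10 batches
  S3→A1: 30 batches
  S3→A3: 15 batches
  S3→A4: 40 batches
Total cost = 1580.
(Supply check: S1 ships 95; S2 ships 10; S3 ships 85.)

1580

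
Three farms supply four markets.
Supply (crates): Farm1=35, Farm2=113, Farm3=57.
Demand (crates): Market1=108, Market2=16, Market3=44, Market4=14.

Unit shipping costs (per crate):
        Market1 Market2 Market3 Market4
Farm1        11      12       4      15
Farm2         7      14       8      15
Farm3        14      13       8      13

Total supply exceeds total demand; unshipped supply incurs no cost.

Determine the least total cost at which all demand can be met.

One minimum-cost allocation:
  Farm1->Market3: 35 crates
  Farm2->Market1: 108 crates
  Farm3->Market2: 16 crates
  Farm3->Market3: 9 crates
  Farm3->Market4: 14 crates
Total cost = 1358.

1358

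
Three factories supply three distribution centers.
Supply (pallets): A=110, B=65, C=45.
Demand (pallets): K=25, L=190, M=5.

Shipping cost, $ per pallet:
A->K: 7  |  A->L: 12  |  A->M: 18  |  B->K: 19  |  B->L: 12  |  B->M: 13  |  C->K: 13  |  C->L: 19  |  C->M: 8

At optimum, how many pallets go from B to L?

The minimum-cost plan:
  A–L: 110 × $12 = $1320
  B–L: 65 × $12 = $780
  C–K: 25 × $13 = $325
  C–L: 15 × $19 = $285
  C–M: 5 × $8 = $40
Total cost = $2750.
So B→L carries 65 pallets.

65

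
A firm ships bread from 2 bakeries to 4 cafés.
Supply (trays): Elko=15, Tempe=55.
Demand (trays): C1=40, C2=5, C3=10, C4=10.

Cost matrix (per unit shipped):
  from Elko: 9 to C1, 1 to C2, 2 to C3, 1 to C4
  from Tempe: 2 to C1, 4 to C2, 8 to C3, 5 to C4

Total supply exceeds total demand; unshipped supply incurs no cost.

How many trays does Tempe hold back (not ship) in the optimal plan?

5

Minimum-cost shipments:
  Elko–C3: 10 × 2 = 20
  Elko–C4: 5 × 1 = 5
  Tempe–C1: 40 × 2 = 80
  Tempe–C2: 5 × 4 = 20
  Tempe–C4: 5 × 5 = 25
Total cost = 150.
Tempe ships 50 of its 55, leaving 5.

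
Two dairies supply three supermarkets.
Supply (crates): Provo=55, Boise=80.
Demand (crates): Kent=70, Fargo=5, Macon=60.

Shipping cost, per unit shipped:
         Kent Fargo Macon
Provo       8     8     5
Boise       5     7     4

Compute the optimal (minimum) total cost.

A cheapest plan:
  Provo→Fargo: 5 crates
  Provo→Macon: 50 crates
  Boise→Kent: 70 crates
  Boise→Macon: 10 crates
Total cost = 680.

680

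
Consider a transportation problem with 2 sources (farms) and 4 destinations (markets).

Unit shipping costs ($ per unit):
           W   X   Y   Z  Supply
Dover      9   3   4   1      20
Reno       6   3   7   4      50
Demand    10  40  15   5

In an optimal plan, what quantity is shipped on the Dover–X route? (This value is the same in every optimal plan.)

0

Optimal shipments:
  Dover–Y: 15 × $4 = $60
  Dover–Z: 5 × $1 = $5
  Reno–W: 10 × $6 = $60
  Reno–X: 40 × $3 = $120
Total cost = $245.
The route Dover→X is not used.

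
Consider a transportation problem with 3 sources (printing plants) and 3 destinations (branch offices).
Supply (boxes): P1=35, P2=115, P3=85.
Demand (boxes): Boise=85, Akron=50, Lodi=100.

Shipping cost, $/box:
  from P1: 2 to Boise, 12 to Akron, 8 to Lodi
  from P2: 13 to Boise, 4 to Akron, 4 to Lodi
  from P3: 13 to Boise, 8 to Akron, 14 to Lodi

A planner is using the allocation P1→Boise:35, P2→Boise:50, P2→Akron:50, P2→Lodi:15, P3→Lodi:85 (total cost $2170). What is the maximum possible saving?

710

Current plan cost = 35·2 + 50·13 + 50·4 + 15·4 + 85·14 = $2170.
Optimal plan:
  P1 to Boise: 35 × $2 = $70
  P2 to Akron: 15 × $4 = $60
  P2 to Lodi: 100 × $4 = $400
  P3 to Boise: 50 × $13 = $650
  P3 to Akron: 35 × $8 = $280
Optimal cost = $1460.
Saving = 2170 − 1460 = $710.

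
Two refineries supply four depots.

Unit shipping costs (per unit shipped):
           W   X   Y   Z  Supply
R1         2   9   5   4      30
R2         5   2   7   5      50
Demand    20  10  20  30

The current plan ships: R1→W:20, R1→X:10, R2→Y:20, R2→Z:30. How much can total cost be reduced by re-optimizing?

Current plan cost = 20·2 + 10·9 + 20·7 + 30·5 = 420.
Optimal plan:
  R1 to W: 20 × 2 = 40
  R1 to Y: 10 × 5 = 50
  R2 to X: 10 × 2 = 20
  R2 to Y: 10 × 7 = 70
  R2 to Z: 30 × 5 = 150
Optimal cost = 330.
Saving = 420 − 330 = 90.

90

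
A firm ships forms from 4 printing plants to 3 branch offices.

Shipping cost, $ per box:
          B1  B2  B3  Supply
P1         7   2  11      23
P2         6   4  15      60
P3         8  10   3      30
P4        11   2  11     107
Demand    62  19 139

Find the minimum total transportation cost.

1701

A cheapest plan:
  P1–B1: 2 × $7 = $14
  P1–B2: 19 × $2 = $38
  P1–B3: 2 × $11 = $22
  P2–B1: 60 × $6 = $360
  P3–B3: 30 × $3 = $90
  P4–B3: 107 × $11 = $1177
Total = 14 + 38 + 22 + 360 + 90 + 1177 = $1701.
(Supply check: P1 ships 23; P2 ships 60; P3 ships 30; P4 ships 107.)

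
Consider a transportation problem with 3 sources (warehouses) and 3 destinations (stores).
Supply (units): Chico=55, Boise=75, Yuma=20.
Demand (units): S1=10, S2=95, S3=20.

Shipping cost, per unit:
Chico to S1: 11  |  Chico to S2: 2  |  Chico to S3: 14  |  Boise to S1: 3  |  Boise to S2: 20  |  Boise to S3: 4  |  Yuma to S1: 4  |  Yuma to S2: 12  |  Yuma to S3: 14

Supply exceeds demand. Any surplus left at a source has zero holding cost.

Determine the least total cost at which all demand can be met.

860

A cheapest plan:
  Chico–S2: 55 × 2 = 110
  Boise–S1: 10 × 3 = 30
  Boise–S2: 20 × 20 = 400
  Boise–S3: 20 × 4 = 80
  Yuma–S2: 20 × 12 = 240
Total = 110 + 30 + 400 + 80 + 240 = 860.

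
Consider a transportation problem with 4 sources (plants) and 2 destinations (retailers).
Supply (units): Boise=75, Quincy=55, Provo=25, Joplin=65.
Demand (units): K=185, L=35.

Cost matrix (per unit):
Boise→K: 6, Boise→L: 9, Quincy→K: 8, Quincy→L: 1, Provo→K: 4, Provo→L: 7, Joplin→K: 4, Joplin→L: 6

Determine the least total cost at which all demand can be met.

1005

Optimal allocation:
  Boise->K: 75 × 6 = 450
  Quincy->K: 20 × 8 = 160
  Quincy->L: 35 × 1 = 35
  Provo->K: 25 × 4 = 100
  Joplin->K: 65 × 4 = 260
Total = 450 + 160 + 35 + 100 + 260 = 1005.
(Supply check: Boise ships 75; Quincy ships 55; Provo ships 25; Joplin ships 65.)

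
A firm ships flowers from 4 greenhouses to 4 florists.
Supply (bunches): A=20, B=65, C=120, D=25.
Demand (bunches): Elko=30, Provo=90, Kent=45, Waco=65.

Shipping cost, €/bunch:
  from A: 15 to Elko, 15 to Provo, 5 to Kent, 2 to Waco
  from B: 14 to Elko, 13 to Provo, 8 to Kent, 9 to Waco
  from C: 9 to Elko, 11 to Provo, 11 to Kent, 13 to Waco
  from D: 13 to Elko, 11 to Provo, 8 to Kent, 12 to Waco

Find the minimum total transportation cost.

2065

Optimal allocation:
  A–Waco: 20 × €2 = €40
  B–Kent: 20 × €8 = €160
  B–Waco: 45 × €9 = €405
  C–Elko: 30 × €9 = €270
  C–Provo: 90 × €11 = €990
  D–Kent: 25 × €8 = €200
Total = 40 + 160 + 405 + 270 + 990 + 200 = €2065.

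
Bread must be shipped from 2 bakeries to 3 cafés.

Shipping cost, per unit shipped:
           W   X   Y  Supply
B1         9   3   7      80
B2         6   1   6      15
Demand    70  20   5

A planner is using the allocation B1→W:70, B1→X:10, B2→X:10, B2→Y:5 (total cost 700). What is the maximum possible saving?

20

Current plan cost = 70·9 + 10·3 + 10·1 + 5·6 = 700.
Optimal plan:
  B1→W: 55 trays
  B1→X: 20 trays
  B1→Y: 5 trays
  B2→W: 15 trays
Optimal cost = 680.
Saving = 700 − 680 = 20.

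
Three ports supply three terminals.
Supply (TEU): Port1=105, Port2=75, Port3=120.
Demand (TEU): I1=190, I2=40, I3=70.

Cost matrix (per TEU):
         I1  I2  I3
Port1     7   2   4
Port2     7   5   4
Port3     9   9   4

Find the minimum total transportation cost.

A cheapest plan:
  Port1->I1: 65 TEU
  Port1->I2: 40 TEU
  Port2->I1: 75 TEU
  Port3->I1: 50 TEU
  Port3->I3: 70 TEU
Total cost = 1790.
(Supply check: Port1 ships 105; Port2 ships 75; Port3 ships 120.)

1790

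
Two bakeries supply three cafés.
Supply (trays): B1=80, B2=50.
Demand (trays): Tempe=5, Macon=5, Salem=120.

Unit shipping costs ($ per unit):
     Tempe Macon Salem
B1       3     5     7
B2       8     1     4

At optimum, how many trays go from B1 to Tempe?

5

Solving gives:
  B1->Tempe: 5 × $3 = $15
  B1->Salem: 75 × $7 = $525
  B2->Macon: 5 × $1 = $5
  B2->Salem: 45 × $4 = $180
Total cost = $725.
So B1→Tempe carries 5 trays.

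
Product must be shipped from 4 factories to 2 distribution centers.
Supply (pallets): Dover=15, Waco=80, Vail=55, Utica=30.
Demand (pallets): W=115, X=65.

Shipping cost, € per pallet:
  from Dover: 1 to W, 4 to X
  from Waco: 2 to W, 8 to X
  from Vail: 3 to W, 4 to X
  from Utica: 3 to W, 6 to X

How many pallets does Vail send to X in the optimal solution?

Optimal shipments:
  Dover→W: 15 × €1 = €15
  Waco→W: 80 × €2 = €160
  Vail→X: 55 × €4 = €220
  Utica→W: 20 × €3 = €60
  Utica→X: 10 × €6 = €60
Total cost = €515.
So Vail→X carries 55 pallets.

55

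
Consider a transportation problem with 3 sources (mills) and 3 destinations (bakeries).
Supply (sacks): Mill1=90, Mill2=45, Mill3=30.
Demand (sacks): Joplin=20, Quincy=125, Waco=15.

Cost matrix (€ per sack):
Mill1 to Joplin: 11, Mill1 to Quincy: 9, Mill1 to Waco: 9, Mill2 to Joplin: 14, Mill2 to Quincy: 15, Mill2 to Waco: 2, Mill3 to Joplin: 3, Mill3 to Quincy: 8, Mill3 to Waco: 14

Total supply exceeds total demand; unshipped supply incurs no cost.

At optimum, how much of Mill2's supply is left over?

An optimal plan:
  Mill1→Quincy: 90 sacks
  Mill2→Quincy: 25 sacks
  Mill2→Waco: 15 sacks
  Mill3→Joplin: 20 sacks
  Mill3→Quincy: 10 sacks
Total cost = €1355.
Mill2 ships 40 of its 45, leaving 5.

5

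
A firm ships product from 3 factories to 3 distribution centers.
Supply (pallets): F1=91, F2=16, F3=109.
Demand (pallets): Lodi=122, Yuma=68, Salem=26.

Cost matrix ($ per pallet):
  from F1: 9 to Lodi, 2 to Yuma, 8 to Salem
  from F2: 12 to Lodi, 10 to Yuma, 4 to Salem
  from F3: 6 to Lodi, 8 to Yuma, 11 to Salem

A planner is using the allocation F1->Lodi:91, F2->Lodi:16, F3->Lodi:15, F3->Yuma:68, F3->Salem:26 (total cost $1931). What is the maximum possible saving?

Current plan cost = 91·9 + 16·12 + 15·6 + 68·8 + 26·11 = $1931.
Optimal plan:
  F1→Lodi: 13 × $9 = $117
  F1→Yuma: 68 × $2 = $136
  F1→Salem: 10 × $8 = $80
  F2→Salem: 16 × $4 = $64
  F3→Lodi: 109 × $6 = $654
Optimal cost = $1051.
Saving = 1931 − 1051 = $880.

880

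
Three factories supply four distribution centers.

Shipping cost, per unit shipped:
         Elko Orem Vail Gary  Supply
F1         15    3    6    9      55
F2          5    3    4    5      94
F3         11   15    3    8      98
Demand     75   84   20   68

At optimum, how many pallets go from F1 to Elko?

Solving gives:
  F1->Orem: 55 × 3 = 165
  F2->Elko: 65 × 5 = 325
  F2->Orem: 29 × 3 = 87
  F3->Elko: 10 × 11 = 110
  F3->Vail: 20 × 3 = 60
  F3->Gary: 68 × 8 = 544
Total cost = 1291.
The route F1→Elko is not used.

0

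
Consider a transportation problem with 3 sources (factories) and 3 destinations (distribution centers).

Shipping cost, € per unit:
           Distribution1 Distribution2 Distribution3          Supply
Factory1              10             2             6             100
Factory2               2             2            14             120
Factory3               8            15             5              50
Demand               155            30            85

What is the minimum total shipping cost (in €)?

Optimal allocation:
  Factory1 to Distribution2: 30 × €2 = €60
  Factory1 to Distribution3: 70 × €6 = €420
  Factory2 to Distribution1: 120 × €2 = €240
  Factory3 to Distribution1: 35 × €8 = €280
  Factory3 to Distribution3: 15 × €5 = €75
Total = 60 + 420 + 240 + 280 + 75 = €1075.

1075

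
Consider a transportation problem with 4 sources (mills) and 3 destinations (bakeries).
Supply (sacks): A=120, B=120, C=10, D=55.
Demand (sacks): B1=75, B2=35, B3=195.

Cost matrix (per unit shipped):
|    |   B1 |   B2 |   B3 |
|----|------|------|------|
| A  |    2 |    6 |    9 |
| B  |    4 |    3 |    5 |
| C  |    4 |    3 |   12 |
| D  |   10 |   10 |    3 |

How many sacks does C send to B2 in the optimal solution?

Optimal shipments:
  A→B1: 75 × 2 = 150
  A→B2: 25 × 6 = 150
  A→B3: 20 × 9 = 180
  B→B3: 120 × 5 = 600
  C→B2: 10 × 3 = 30
  D→B3: 55 × 3 = 165
Total cost = 1275.
So C→B2 carries 10 sacks.

10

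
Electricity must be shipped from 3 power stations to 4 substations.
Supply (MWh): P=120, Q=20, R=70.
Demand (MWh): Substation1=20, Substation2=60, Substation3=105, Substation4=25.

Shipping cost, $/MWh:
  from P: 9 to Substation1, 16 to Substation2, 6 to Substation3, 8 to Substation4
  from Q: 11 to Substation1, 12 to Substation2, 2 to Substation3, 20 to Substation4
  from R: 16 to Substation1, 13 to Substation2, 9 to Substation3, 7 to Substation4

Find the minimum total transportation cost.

An optimal shipping plan:
  P->Substation1: 20 MWh
  P->Substation3: 85 MWh
  P->Substation4: 15 MWh
  Q->Substation3: 20 MWh
  R->Substation2: 60 MWh
  R->Substation4: 10 MWh
Total cost = $1700.

1700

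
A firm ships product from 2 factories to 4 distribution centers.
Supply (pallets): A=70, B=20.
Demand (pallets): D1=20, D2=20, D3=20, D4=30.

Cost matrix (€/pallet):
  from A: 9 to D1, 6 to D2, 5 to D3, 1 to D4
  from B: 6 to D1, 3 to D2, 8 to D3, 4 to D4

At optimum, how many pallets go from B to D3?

0

Solving gives:
  A to D1: 20 pallets
  A to D3: 20 pallets
  A to D4: 30 pallets
  B to D2: 20 pallets
Total cost = €370.
The route B→D3 is not used.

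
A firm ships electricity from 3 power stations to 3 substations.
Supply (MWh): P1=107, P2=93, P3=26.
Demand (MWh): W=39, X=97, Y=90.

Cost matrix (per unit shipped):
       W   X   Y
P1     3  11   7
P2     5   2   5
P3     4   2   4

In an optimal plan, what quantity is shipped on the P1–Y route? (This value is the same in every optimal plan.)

68

The minimum-cost plan:
  P1 to W: 39 MWh
  P1 to Y: 68 MWh
  P2 to X: 93 MWh
  P3 to X: 4 MWh
  P3 to Y: 22 MWh
Total cost = 875.
So P1→Y carries 68 MWh.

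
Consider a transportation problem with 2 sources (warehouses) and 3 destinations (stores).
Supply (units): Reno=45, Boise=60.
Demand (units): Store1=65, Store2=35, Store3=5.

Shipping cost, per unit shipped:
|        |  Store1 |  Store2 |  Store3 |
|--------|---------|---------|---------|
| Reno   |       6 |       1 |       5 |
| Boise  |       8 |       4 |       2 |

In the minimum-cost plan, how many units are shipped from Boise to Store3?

5

The minimum-cost plan:
  Reno to Store1: 10 units
  Reno to Store2: 35 units
  Boise to Store1: 55 units
  Boise to Store3: 5 units
Total cost = 545.
So Boise→Store3 carries 5 units.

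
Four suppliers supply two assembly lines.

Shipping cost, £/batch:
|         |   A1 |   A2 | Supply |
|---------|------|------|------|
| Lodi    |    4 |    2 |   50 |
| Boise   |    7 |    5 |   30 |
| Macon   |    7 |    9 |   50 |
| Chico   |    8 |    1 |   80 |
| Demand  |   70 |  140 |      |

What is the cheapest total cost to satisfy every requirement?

720

An optimal shipping plan:
  Lodi->A1: 20 × £4 = £80
  Lodi->A2: 30 × £2 = £60
  Boise->A2: 30 × £5 = £150
  Macon->A1: 50 × £7 = £350
  Chico->A2: 80 × £1 = £80
Total = 80 + 60 + 150 + 350 + 80 = £720.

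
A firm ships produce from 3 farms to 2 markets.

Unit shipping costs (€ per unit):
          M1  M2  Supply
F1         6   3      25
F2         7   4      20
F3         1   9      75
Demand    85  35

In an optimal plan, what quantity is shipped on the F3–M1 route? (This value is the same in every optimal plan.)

Optimal shipments:
  F1→M1: 10 × €6 = €60
  F1→M2: 15 × €3 = €45
  F2→M2: 20 × €4 = €80
  F3→M1: 75 × €1 = €75
Total cost = €260.
So F3→M1 carries 75 crates.

75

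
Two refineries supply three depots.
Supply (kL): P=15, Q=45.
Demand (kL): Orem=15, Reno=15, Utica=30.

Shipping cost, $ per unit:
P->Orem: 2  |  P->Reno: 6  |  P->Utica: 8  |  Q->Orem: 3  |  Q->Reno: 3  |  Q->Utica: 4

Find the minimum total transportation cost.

195

A cheapest plan:
  P to Orem: 15 kL
  Q to Reno: 15 kL
  Q to Utica: 30 kL
Total cost = $195.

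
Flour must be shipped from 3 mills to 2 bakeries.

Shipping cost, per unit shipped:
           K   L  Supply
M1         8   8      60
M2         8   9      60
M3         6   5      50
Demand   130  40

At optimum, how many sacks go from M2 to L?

Solving gives:
  M1→K: 60 × 8 = 480
  M2→K: 60 × 8 = 480
  M3→K: 10 × 6 = 60
  M3→L: 40 × 5 = 200
Total cost = 1220.
The route M2→L is not used.

0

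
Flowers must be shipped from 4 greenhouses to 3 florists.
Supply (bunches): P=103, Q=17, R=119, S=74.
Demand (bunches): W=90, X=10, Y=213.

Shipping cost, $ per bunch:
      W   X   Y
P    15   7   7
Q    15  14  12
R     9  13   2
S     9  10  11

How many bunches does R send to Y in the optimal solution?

119

Optimal shipments:
  P->X: 10 bunches
  P->Y: 93 bunches
  Q->W: 16 bunches
  Q->Y: 1 bunches
  R->Y: 119 bunches
  S->W: 74 bunches
Total cost = $1877.
So R→Y carries 119 bunches.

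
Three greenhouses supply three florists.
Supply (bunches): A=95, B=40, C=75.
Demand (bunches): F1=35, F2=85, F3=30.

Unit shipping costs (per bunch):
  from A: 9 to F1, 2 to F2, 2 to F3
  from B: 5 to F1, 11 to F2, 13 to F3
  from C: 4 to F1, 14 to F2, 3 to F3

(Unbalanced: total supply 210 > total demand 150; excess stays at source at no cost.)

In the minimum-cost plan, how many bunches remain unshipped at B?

40

An optimal plan:
  A–F2: 85 bunches
  A–F3: 10 bunches
  C–F1: 35 bunches
  C–F3: 20 bunches
Total cost = 390.
B ships 0 of its 40, leaving 40.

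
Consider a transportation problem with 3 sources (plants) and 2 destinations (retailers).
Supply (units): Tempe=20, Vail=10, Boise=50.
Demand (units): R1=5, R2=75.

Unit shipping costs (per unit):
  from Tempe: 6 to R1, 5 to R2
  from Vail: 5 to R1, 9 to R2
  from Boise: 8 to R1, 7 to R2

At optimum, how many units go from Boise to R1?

0

The minimum-cost plan:
  Tempe→R2: 20 × 5 = 100
  Vail→R1: 5 × 5 = 25
  Vail→R2: 5 × 9 = 45
  Boise→R2: 50 × 7 = 350
Total cost = 520.
The route Boise→R1 is not used.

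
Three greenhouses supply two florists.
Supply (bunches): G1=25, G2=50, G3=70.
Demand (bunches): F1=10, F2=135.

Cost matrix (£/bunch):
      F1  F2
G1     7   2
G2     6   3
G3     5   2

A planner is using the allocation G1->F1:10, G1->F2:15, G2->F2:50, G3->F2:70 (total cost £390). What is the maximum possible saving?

Current plan cost = 10·7 + 15·2 + 50·3 + 70·2 = £390.
Optimal plan:
  G1 to F2: 25 × £2 = £50
  G2 to F1: 10 × £6 = £60
  G2 to F2: 40 × £3 = £120
  G3 to F2: 70 × £2 = £140
Optimal cost = £370.
Saving = 390 − 370 = £20.

20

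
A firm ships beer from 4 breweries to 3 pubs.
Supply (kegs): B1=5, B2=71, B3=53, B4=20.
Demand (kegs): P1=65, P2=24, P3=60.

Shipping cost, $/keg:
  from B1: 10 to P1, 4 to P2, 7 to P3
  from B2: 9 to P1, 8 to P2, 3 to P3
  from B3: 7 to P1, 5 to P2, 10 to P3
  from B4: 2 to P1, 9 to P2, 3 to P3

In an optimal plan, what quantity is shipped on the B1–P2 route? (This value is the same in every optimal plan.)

5

The minimum-cost plan:
  B1–P2: 5 kegs
  B2–P1: 11 kegs
  B2–P3: 60 kegs
  B3–P1: 34 kegs
  B3–P2: 19 kegs
  B4–P1: 20 kegs
Total cost = $672.
So B1→P2 carries 5 kegs.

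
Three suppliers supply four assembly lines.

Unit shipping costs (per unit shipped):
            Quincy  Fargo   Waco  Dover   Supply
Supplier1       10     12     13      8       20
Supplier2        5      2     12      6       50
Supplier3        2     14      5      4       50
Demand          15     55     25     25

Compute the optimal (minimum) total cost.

475

Optimal allocation:
  Supplier1–Fargo: 5 × 12 = 60
  Supplier1–Dover: 15 × 8 = 120
  Supplier2–Fargo: 50 × 2 = 100
  Supplier3–Quincy: 15 × 2 = 30
  Supplier3–Waco: 25 × 5 = 125
  Supplier3–Dover: 10 × 4 = 40
Total = 60 + 120 + 100 + 30 + 125 + 40 = 475.
(Supply check: Supplier1 ships 20; Supplier2 ships 50; Supplier3 ships 50.)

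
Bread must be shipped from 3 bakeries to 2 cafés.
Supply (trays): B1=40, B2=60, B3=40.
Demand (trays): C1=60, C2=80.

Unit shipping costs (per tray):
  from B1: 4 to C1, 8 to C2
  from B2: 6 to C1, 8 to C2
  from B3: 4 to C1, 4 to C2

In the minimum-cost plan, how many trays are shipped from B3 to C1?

0

The minimum-cost plan:
  B1 to C1: 40 × 4 = 160
  B2 to C1: 20 × 6 = 120
  B2 to C2: 40 × 8 = 320
  B3 to C2: 40 × 4 = 160
Total cost = 760.
The route B3→C1 is not used.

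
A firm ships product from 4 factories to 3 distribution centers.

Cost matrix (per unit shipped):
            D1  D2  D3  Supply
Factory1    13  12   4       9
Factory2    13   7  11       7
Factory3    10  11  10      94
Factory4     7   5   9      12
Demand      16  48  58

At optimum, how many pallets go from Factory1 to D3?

Solving gives:
  Factory1–D3: 9 × 4 = 36
  Factory2–D2: 7 × 7 = 49
  Factory3–D1: 16 × 10 = 160
  Factory3–D2: 29 × 11 = 319
  Factory3–D3: 49 × 10 = 490
  Factory4–D2: 12 × 5 = 60
Total cost = 1114.
So Factory1→D3 carries 9 pallets.

9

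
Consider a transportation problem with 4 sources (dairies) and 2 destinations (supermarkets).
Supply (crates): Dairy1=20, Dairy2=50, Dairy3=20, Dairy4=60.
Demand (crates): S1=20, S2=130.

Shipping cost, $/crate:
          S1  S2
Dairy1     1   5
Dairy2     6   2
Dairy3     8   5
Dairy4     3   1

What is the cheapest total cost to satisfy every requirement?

One minimum-cost allocation:
  Dairy1 to S1: 20 × $1 = $20
  Dairy2 to S2: 50 × $2 = $100
  Dairy3 to S2: 20 × $5 = $100
  Dairy4 to S2: 60 × $1 = $60
Total = 20 + 100 + 100 + 60 = $280.
(Supply check: Dairy1 ships 20; Dairy2 ships 50; Dairy3 ships 20; Dairy4 ships 60.)

280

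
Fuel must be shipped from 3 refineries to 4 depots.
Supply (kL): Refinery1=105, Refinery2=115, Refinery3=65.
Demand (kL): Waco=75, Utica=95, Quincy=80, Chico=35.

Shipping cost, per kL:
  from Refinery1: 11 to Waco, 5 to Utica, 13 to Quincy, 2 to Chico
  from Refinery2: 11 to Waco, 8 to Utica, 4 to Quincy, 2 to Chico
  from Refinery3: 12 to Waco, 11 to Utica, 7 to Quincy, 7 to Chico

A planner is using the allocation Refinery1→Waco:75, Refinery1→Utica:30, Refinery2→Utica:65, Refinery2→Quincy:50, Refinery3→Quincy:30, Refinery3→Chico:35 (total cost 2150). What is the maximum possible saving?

Current plan cost = 75·11 + 30·5 + 65·8 + 50·4 + 30·7 + 35·7 = 2150.
Optimal plan:
  Refinery1–Utica: 95 kL
  Refinery1–Chico: 10 kL
  Refinery2–Waco: 10 kL
  Refinery2–Quincy: 80 kL
  Refinery2–Chico: 25 kL
  Refinery3–Waco: 65 kL
Optimal cost = 1755.
Saving = 2150 − 1755 = 395.

395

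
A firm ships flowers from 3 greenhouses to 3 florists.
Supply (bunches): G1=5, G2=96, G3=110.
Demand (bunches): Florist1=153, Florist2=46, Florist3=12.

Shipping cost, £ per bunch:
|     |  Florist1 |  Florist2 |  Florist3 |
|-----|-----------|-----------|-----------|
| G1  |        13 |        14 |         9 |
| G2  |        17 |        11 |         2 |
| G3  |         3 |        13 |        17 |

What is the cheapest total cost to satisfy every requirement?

Optimal allocation:
  G1 to Florist1: 5 × £13 = £65
  G2 to Florist1: 38 × £17 = £646
  G2 to Florist2: 46 × £11 = £506
  G2 to Florist3: 12 × £2 = £24
  G3 to Florist1: 110 × £3 = £330
Total = 65 + 646 + 506 + 24 + 330 = £1571.

1571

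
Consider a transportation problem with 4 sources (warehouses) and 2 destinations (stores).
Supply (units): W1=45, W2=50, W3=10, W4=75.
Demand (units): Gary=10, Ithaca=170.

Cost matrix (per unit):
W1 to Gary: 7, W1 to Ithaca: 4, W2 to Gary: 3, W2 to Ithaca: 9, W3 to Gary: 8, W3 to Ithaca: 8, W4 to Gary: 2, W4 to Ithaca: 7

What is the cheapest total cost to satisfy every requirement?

An optimal shipping plan:
  W1→Ithaca: 45 × 4 = 180
  W2→Gary: 10 × 3 = 30
  W2→Ithaca: 40 × 9 = 360
  W3→Ithaca: 10 × 8 = 80
  W4→Ithaca: 75 × 7 = 525
Total = 180 + 30 + 360 + 80 + 525 = 1175.
(Supply check: W1 ships 45; W2 ships 50; W3 ships 10; W4 ships 75.)

1175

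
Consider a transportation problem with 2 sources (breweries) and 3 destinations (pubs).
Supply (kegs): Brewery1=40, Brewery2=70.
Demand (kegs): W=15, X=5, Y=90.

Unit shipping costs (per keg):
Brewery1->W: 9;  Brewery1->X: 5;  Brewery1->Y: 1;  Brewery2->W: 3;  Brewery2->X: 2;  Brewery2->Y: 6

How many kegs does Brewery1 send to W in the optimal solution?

0

The minimum-cost plan:
  Brewery1->Y: 40 kegs
  Brewery2->W: 15 kegs
  Brewery2->X: 5 kegs
  Brewery2->Y: 50 kegs
Total cost = 395.
The route Brewery1→W is not used.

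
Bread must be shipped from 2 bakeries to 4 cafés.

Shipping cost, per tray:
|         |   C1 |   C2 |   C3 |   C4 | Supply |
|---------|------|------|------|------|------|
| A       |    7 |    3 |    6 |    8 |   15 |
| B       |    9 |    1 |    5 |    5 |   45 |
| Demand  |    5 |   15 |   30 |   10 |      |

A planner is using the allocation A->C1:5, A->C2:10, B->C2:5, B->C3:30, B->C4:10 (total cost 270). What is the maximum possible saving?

10

Current plan cost = 5·7 + 10·3 + 5·1 + 30·5 + 10·5 = 270.
Optimal plan:
  A–C1: 5 × 7 = 35
  A–C3: 10 × 6 = 60
  B–C2: 15 × 1 = 15
  B–C3: 20 × 5 = 100
  B–C4: 10 × 5 = 50
Optimal cost = 260.
Saving = 270 − 260 = 10.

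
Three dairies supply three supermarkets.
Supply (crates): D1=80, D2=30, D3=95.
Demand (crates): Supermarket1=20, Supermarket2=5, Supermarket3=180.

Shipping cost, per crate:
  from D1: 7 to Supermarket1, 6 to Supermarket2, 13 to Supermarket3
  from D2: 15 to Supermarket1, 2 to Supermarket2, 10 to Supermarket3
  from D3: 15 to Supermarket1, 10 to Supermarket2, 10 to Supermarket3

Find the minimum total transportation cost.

An optimal shipping plan:
  D1–Supermarket1: 20 × 7 = 140
  D1–Supermarket3: 60 × 13 = 780
  D2–Supermarket2: 5 × 2 = 10
  D2–Supermarket3: 25 × 10 = 250
  D3–Supermarket3: 95 × 10 = 950
Total = 140 + 780 + 10 + 250 + 950 = 2130.
(Supply check: D1 ships 80; D2 ships 30; D3 ships 95.)

2130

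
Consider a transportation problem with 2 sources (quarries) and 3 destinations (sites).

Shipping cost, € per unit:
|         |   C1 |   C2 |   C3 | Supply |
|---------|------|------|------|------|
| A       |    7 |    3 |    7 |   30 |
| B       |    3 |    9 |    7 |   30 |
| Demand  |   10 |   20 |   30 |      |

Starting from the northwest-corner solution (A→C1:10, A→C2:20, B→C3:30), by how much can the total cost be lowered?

Current plan cost = 10·7 + 20·3 + 30·7 = €340.
Optimal plan:
  A→C2: 20 × €3 = €60
  A→C3: 10 × €7 = €70
  B→C1: 10 × €3 = €30
  B→C3: 20 × €7 = €140
Optimal cost = €300.
Saving = 340 − 300 = €40.

40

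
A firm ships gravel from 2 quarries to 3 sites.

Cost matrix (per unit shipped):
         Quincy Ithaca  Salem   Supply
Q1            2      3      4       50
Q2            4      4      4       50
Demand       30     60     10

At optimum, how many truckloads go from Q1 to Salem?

0

Solving gives:
  Q1→Quincy: 30 × 2 = 60
  Q1→Ithaca: 20 × 3 = 60
  Q2→Ithaca: 40 × 4 = 160
  Q2→Salem: 10 × 4 = 40
Total cost = 320.
The route Q1→Salem is not used.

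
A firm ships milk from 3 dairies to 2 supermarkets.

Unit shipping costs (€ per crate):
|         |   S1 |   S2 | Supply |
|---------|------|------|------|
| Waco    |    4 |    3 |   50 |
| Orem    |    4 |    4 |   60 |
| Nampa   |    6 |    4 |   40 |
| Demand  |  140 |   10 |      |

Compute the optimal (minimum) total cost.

A cheapest plan:
  Waco–S1: 50 × €4 = €200
  Orem–S1: 60 × €4 = €240
  Nampa–S1: 30 × €6 = €180
  Nampa–S2: 10 × €4 = €40
Total = 200 + 240 + 180 + 40 = €660.

660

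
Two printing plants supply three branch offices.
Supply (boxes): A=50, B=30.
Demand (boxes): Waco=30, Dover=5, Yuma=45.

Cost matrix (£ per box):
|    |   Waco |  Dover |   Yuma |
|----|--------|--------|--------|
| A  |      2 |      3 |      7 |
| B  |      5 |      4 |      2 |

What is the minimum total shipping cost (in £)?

240

A cheapest plan:
  A->Waco: 30 boxes
  A->Dover: 5 boxes
  A->Yuma: 15 boxes
  B->Yuma: 30 boxes
Total cost = £240.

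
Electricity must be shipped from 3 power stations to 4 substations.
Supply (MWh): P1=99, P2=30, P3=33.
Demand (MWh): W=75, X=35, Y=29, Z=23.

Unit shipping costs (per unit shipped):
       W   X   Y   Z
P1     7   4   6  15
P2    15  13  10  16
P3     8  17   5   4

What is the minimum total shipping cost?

Optimal allocation:
  P1 to W: 64 × 7 = 448
  P1 to X: 35 × 4 = 140
  P2 to W: 1 × 15 = 15
  P2 to Y: 29 × 10 = 290
  P3 to W: 10 × 8 = 80
  P3 to Z: 23 × 4 = 92
Total = 448 + 140 + 15 + 290 + 80 + 92 = 1065.
(Supply check: P1 ships 99; P2 ships 30; P3 ships 33.)

1065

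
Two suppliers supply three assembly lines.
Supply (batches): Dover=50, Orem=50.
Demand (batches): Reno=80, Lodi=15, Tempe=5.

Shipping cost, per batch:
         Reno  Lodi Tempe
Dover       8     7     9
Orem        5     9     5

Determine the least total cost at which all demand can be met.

635

One minimum-cost allocation:
  Dover–Reno: 35 × 8 = 280
  Dover–Lodi: 15 × 7 = 105
  Orem–Reno: 45 × 5 = 225
  Orem–Tempe: 5 × 5 = 25
Total = 280 + 105 + 225 + 25 = 635.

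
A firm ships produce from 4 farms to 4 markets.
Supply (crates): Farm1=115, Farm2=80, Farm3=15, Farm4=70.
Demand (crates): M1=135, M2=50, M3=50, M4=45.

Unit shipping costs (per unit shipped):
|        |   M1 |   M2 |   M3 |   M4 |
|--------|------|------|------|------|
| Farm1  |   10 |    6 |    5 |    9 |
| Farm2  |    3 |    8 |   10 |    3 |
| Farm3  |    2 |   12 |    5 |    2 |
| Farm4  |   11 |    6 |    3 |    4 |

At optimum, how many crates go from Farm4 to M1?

0

Solving gives:
  Farm1–M1: 40 × 10 = 400
  Farm1–M2: 50 × 6 = 300
  Farm1–M3: 25 × 5 = 125
  Farm2–M1: 80 × 3 = 240
  Farm3–M1: 15 × 2 = 30
  Farm4–M3: 25 × 3 = 75
  Farm4–M4: 45 × 4 = 180
Total cost = 1350.
The route Farm4→M1 is not used.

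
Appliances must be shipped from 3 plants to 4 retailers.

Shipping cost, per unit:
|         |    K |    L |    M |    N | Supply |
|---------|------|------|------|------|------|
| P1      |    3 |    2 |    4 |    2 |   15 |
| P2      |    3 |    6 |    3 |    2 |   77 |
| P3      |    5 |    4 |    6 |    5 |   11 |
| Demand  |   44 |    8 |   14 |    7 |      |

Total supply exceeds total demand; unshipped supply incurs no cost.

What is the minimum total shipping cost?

204

An optimal shipping plan:
  P1–L: 8 units
  P1–N: 7 units
  P2–K: 44 units
  P2–M: 14 units
Total cost = 204.
(Supply check: P1 ships 15; P2 ships 58; P3 ships 0.)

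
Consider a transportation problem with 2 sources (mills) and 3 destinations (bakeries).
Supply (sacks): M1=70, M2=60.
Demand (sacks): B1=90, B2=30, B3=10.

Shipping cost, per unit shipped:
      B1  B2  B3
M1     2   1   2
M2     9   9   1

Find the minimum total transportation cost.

570

Optimal allocation:
  M1→B1: 40 × 2 = 80
  M1→B2: 30 × 1 = 30
  M2→B1: 50 × 9 = 450
  M2→B3: 10 × 1 = 10
Total = 80 + 30 + 450 + 10 = 570.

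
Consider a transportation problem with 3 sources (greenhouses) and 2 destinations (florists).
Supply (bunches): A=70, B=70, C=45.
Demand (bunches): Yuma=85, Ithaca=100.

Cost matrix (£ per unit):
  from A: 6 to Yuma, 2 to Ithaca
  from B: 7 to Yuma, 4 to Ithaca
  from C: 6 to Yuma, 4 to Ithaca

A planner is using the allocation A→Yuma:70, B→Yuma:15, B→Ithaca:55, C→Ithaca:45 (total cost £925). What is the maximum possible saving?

115

Current plan cost = 70·6 + 15·7 + 55·4 + 45·4 = £925.
Optimal plan:
  A→Ithaca: 70 × £2 = £140
  B→Yuma: 40 × £7 = £280
  B→Ithaca: 30 × £4 = £120
  C→Yuma: 45 × £6 = £270
Optimal cost = £810.
Saving = 925 − 810 = £115.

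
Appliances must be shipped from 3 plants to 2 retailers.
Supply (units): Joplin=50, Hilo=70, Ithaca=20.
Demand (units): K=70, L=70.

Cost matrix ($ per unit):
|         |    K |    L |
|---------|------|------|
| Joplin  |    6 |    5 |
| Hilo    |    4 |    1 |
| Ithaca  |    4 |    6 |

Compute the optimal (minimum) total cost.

One minimum-cost allocation:
  Joplin–K: 50 × $6 = $300
  Hilo–L: 70 × $1 = $70
  Ithaca–K: 20 × $4 = $80
Total = 300 + 70 + 80 = $450.

450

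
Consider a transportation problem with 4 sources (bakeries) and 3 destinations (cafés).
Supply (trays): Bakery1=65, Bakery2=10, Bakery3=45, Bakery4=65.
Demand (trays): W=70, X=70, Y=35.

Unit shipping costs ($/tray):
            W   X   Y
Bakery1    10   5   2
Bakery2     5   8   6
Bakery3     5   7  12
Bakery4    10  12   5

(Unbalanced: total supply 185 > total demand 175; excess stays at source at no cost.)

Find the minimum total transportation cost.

985

One minimum-cost allocation:
  Bakery1 to X: 65 × $5 = $325
  Bakery2 to W: 10 × $5 = $50
  Bakery3 to W: 45 × $5 = $225
  Bakery4 to W: 15 × $10 = $150
  Bakery4 to X: 5 × $12 = $60
  Bakery4 to Y: 35 × $5 = $175
Total = 325 + 50 + 225 + 150 + 60 + 175 = $985.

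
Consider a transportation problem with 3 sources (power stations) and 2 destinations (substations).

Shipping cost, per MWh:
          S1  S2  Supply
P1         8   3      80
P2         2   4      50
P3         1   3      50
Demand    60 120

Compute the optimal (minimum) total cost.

Optimal allocation:
  P1->S2: 80 MWh
  P2->S1: 50 MWh
  P3->S1: 10 MWh
  P3->S2: 40 MWh
Total cost = 470.
(Supply check: P1 ships 80; P2 ships 50; P3 ships 50.)

470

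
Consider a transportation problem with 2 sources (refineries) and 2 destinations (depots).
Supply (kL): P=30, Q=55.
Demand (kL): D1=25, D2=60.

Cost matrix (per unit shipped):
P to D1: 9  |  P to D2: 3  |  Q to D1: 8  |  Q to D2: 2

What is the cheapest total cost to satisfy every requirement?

One minimum-cost allocation:
  P→D2: 30 × 3 = 90
  Q→D1: 25 × 8 = 200
  Q→D2: 30 × 2 = 60
Total = 90 + 200 + 60 = 350.
(Supply check: P ships 30; Q ships 55.)

350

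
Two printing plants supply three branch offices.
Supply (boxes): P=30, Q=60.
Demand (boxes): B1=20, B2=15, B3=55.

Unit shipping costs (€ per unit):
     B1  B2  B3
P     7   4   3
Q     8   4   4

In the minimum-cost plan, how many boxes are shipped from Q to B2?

Solving gives:
  P→B3: 30 boxes
  Q→B1: 20 boxes
  Q→B2: 15 boxes
  Q→B3: 25 boxes
Total cost = €410.
So Q→B2 carries 15 boxes.

15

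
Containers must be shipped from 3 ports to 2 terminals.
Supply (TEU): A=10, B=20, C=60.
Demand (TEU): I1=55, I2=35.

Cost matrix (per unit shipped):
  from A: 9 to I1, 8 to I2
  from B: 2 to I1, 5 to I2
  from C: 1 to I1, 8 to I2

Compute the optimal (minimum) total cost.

275

One minimum-cost allocation:
  A to I2: 10 × 8 = 80
  B to I2: 20 × 5 = 100
  C to I1: 55 × 1 = 55
  C to I2: 5 × 8 = 40
Total = 80 + 100 + 55 + 40 = 275.
(Supply check: A ships 10; B ships 20; C ships 60.)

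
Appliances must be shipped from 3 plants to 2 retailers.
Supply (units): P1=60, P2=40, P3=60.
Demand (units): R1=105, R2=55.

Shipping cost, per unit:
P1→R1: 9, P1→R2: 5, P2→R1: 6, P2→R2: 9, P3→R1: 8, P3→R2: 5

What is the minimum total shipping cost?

One minimum-cost allocation:
  P1→R1: 5 × 9 = 45
  P1→R2: 55 × 5 = 275
  P2→R1: 40 × 6 = 240
  P3→R1: 60 × 8 = 480
Total = 45 + 275 + 240 + 480 = 1040.

1040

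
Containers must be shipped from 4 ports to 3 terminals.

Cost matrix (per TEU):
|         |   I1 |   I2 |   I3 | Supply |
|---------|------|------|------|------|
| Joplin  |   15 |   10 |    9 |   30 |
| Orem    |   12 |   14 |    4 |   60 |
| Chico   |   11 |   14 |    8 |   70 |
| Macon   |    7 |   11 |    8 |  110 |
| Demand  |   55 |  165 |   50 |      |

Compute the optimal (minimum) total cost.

An optimal shipping plan:
  Joplin–I2: 30 TEU
  Orem–I2: 10 TEU
  Orem–I3: 50 TEU
  Chico–I2: 70 TEU
  Macon–I1: 55 TEU
  Macon–I2: 55 TEU
Total cost = 2610.

2610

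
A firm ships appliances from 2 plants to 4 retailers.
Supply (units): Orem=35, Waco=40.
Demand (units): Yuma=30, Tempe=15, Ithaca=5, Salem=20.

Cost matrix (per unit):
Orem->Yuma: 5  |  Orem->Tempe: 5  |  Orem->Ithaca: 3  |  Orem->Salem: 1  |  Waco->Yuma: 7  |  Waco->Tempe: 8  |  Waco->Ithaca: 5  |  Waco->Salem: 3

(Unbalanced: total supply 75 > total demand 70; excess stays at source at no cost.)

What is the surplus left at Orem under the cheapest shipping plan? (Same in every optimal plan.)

Minimum-cost shipments:
  Orem->Yuma: 20 units
  Orem->Tempe: 15 units
  Waco->Yuma: 10 units
  Waco->Ithaca: 5 units
  Waco->Salem: 20 units
Total cost = 330.
Orem ships 35 of its 35, leaving 0.

0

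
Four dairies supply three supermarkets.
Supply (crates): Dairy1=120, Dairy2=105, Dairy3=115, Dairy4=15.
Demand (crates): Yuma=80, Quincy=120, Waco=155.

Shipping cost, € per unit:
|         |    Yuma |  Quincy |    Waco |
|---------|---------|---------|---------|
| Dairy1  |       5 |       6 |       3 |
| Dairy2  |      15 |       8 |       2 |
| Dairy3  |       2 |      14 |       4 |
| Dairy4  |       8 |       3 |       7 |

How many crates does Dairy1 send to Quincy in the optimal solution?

Solving gives:
  Dairy1->Quincy: 105 × €6 = €630
  Dairy1->Waco: 15 × €3 = €45
  Dairy2->Waco: 105 × €2 = €210
  Dairy3->Yuma: 80 × €2 = €160
  Dairy3->Waco: 35 × €4 = €140
  Dairy4->Quincy: 15 × €3 = €45
Total cost = €1230.
So Dairy1→Quincy carries 105 crates.

105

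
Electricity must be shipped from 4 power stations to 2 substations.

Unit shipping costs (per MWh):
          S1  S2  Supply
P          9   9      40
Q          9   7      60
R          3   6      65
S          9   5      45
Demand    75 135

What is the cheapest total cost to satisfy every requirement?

Optimal allocation:
  P→S1: 10 MWh
  P→S2: 30 MWh
  Q→S2: 60 MWh
  R→S1: 65 MWh
  S→S2: 45 MWh
Total cost = 1200.
(Supply check: P ships 40; Q ships 60; R ships 65; S ships 45.)

1200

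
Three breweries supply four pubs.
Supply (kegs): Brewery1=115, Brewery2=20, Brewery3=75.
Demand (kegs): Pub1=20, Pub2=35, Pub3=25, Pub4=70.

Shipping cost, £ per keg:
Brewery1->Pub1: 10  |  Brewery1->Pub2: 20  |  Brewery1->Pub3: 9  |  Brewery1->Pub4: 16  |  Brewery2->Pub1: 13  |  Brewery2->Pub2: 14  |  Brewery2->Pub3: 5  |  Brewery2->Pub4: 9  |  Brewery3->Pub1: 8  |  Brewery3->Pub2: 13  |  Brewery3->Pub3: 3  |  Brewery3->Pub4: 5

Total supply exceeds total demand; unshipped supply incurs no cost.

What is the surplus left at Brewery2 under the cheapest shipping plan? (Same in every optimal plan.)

0

Minimum-cost shipments:
  Brewery1 to Pub1: 20 × £10 = £200
  Brewery1 to Pub2: 10 × £20 = £200
  Brewery1 to Pub3: 25 × £9 = £225
  Brewery2 to Pub2: 20 × £14 = £280
  Brewery3 to Pub2: 5 × £13 = £65
  Brewery3 to Pub4: 70 × £5 = £350
Total cost = £1320.
Brewery2 ships 20 of its 20, leaving 0.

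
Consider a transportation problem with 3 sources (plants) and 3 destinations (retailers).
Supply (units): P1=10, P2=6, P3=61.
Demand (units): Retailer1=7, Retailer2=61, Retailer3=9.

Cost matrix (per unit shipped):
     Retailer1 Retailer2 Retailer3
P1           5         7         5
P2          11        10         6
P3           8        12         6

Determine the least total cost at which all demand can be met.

780

A cheapest plan:
  P1→Retailer2: 10 × 7 = 70
  P2→Retailer2: 6 × 10 = 60
  P3→Retailer1: 7 × 8 = 56
  P3→Retailer2: 45 × 12 = 540
  P3→Retailer3: 9 × 6 = 54
Total = 70 + 60 + 56 + 540 + 54 = 780.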